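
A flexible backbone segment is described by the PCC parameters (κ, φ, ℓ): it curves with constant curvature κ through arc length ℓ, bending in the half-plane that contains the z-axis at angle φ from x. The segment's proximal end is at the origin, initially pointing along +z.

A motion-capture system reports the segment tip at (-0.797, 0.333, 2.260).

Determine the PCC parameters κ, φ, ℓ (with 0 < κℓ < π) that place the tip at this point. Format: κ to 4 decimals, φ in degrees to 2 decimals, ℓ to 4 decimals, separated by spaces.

0.2951 157.32 2.4740

ρ = √(x²+y²) = √(-0.797² + 0.333²) = 0.86377
φ = atan2(y, x) mod 360° = atan2(0.333, -0.797) = 157.3240°
|p|² = ρ² + z² = 0.86377² + 2.260² = 5.85370
κ = 2ρ / |p|² = 2×0.86377 / 5.85370 = 0.29512
θ = 2·atan2(ρ, z) = 2·atan2(0.86377, 2.260) = 0.73013 rad
ℓ = θ/κ = 0.73013/0.29512 = 2.47403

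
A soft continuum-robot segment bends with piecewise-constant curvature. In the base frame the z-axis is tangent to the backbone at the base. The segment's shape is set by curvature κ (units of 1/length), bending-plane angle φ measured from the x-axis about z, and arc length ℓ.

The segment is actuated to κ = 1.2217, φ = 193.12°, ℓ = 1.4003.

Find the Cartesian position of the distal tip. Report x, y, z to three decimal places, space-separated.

-0.908 -0.212 0.811

θ = κ·ℓ = 1.2217 × 1.4003 = 1.71075 rad
ρ = (1 − cos θ)/κ = (1 − -0.13949)/1.2217 = 0.93271
z = sin θ / κ = 0.99022/1.2217 = 0.81053
x = ρ cos φ = 0.93271 × cos(193.12°) = -0.90836
y = ρ sin φ = 0.93271 × sin(193.12°) = -0.21172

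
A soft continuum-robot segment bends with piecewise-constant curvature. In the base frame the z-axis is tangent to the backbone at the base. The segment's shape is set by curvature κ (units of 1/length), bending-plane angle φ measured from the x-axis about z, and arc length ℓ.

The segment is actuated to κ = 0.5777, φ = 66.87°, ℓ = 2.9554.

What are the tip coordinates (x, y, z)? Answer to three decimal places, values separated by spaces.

0.773 1.809 1.715

θ = κ·ℓ = 0.5777 × 2.9554 = 1.70733 rad
ρ = (1 − cos θ)/κ = (1 − -0.13611)/0.5777 = 1.96662
z = sin θ / κ = 0.99069/0.5777 = 1.71489
x = ρ cos φ = 1.96662 × cos(66.87°) = 0.77252
y = ρ sin φ = 1.96662 × sin(66.87°) = 1.80853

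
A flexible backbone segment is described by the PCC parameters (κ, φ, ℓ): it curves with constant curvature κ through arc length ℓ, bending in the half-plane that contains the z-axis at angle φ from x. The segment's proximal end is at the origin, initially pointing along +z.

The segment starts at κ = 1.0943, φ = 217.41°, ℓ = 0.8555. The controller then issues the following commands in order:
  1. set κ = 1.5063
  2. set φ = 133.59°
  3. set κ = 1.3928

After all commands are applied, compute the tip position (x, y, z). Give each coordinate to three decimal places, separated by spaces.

-0.312 0.327 0.667

initial: κ=1.0943, φ=217.41°, ℓ=0.8555
cmd 1: set κ=1.5063 → (κ,φ,ℓ)=(1.5063,217.41°,0.8555) → tip=(-0.3805,-0.2910,0.6376)
cmd 2: set φ=133.59° → (κ,φ,ℓ)=(1.5063,133.59°,0.8555) → tip=(-0.3303,0.3470,0.6376)
cmd 3: set κ=1.3928 → (κ,φ,ℓ)=(1.3928,133.59°,0.8555) → tip=(-0.3118,0.3275,0.6670)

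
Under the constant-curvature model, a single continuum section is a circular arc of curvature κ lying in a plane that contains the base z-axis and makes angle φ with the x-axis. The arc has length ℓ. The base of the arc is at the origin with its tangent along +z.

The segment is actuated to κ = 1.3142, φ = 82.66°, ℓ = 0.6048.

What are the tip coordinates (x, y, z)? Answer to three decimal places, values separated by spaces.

0.029 0.226 0.543

θ = κ·ℓ = 1.3142 × 0.6048 = 0.79483 rad
ρ = (1 − cos θ)/κ = (1 − 0.70041)/1.3142 = 0.22797
z = sin θ / κ = 0.71374/1.3142 = 0.54310
x = ρ cos φ = 0.22797 × cos(82.66°) = 0.02912
y = ρ sin φ = 0.22797 × sin(82.66°) = 0.22610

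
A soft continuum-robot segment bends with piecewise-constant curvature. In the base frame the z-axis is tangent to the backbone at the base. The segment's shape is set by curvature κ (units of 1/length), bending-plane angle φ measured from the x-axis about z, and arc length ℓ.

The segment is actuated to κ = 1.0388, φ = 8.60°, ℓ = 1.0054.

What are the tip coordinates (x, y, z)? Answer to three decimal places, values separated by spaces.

θ = κ·ℓ = 1.0388 × 1.0054 = 1.04441 rad
ρ = (1 − cos θ)/κ = (1 − 0.50241)/1.0388 = 0.47900
z = sin θ / κ = 0.86463/1.0388 = 0.83233
x = ρ cos φ = 0.47900 × cos(8.60°) = 0.47362
y = ρ sin φ = 0.47900 × sin(8.60°) = 0.07163

0.474 0.072 0.832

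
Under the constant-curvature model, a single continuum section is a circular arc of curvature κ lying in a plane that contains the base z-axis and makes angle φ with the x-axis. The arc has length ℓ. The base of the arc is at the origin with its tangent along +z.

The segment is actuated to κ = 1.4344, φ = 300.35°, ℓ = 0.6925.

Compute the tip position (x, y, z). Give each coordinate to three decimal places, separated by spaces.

0.160 -0.273 0.584

θ = κ·ℓ = 1.4344 × 0.6925 = 0.99332 rad
ρ = (1 − cos θ)/κ = (1 − 0.54591)/1.4344 = 0.31657
z = sin θ / κ = 0.83784/1.4344 = 0.58411
x = ρ cos φ = 0.31657 × cos(300.35°) = 0.15996
y = ρ sin φ = 0.31657 × sin(300.35°) = -0.27319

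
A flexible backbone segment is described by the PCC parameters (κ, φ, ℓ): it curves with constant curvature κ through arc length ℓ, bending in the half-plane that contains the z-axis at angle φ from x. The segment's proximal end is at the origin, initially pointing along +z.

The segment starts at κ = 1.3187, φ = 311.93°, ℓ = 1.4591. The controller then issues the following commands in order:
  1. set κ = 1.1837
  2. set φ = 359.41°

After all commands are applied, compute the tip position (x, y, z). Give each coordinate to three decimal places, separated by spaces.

initial: κ=1.3187, φ=311.93°, ℓ=1.4591
cmd 1: set κ=1.1837 → (κ,φ,ℓ)=(1.1837,311.93°,1.4591) → tip=(0.6524,-0.7264,0.8345)
cmd 2: set φ=359.41° → (κ,φ,ℓ)=(1.1837,359.41°,1.4591) → tip=(0.9763,-0.0101,0.8345)

0.976 -0.010 0.835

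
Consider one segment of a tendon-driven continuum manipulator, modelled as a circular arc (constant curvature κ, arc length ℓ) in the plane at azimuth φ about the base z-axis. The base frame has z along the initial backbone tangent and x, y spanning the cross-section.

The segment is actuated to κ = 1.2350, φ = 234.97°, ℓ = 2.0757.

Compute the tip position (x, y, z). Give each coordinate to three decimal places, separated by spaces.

θ = κ·ℓ = 1.2350 × 2.0757 = 2.56349 rad
ρ = (1 − cos θ)/κ = (1 − -0.83750)/1.2350 = 1.48785
z = sin θ / κ = 0.54644/1.2350 = 0.44246
x = ρ cos φ = 1.48785 × cos(234.97°) = -0.85404
y = ρ sin φ = 1.48785 × sin(234.97°) = -1.21833

-0.854 -1.218 0.442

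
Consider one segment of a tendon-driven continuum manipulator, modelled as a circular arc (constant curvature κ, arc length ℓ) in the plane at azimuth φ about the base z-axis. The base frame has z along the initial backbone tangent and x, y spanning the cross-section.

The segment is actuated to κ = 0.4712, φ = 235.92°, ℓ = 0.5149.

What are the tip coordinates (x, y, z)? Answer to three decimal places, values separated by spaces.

-0.035 -0.051 0.510

θ = κ·ℓ = 0.4712 × 0.5149 = 0.24262 rad
ρ = (1 − cos θ)/κ = (1 − 0.97071)/0.4712 = 0.06216
z = sin θ / κ = 0.24025/0.4712 = 0.50986
x = ρ cos φ = 0.06216 × cos(235.92°) = -0.03483
y = ρ sin φ = 0.06216 × sin(235.92°) = -0.05148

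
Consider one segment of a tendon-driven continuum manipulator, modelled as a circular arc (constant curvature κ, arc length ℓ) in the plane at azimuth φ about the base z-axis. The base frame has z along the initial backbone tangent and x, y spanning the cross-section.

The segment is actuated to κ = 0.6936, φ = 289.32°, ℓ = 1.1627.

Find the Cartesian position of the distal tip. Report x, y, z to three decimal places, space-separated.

0.147 -0.419 1.041

θ = κ·ℓ = 0.6936 × 1.1627 = 0.80645 rad
ρ = (1 − cos θ)/κ = (1 − 0.69207)/0.6936 = 0.44396
z = sin θ / κ = 0.72183/0.6936 = 1.04071
x = ρ cos φ = 0.44396 × cos(289.32°) = 0.14688
y = ρ sin φ = 0.44396 × sin(289.32°) = -0.41896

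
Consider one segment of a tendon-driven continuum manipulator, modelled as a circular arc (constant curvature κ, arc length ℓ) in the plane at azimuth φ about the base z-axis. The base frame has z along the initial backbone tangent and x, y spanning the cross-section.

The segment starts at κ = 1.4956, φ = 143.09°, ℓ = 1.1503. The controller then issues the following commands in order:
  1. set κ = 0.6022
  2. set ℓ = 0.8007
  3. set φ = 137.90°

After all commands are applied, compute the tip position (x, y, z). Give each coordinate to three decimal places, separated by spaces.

-0.140 0.127 0.770

initial: κ=1.4956, φ=143.09°, ℓ=1.1503
cmd 1: set κ=0.6022 → (κ,φ,ℓ)=(0.6022,143.09°,1.1503) → tip=(-0.3060,0.2299,1.0605)
cmd 2: set ℓ=0.8007 → (κ,φ,ℓ)=(0.6022,143.09°,0.8007) → tip=(-0.1514,0.1137,0.7700)
cmd 3: set φ=137.90° → (κ,φ,ℓ)=(0.6022,137.90°,0.8007) → tip=(-0.1405,0.1269,0.7700)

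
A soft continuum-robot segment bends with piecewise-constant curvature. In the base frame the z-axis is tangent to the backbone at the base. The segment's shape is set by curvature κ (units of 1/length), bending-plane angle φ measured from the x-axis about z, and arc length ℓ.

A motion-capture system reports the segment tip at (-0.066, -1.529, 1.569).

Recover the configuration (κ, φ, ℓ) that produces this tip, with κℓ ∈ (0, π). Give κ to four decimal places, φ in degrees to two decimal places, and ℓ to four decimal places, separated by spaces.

0.6372 267.53 2.4263

ρ = √(x²+y²) = √(-0.066² + -1.529²) = 1.53042
φ = atan2(y, x) mod 360° = atan2(-1.529, -0.066) = 267.5283°
|p|² = ρ² + z² = 1.53042² + 1.569² = 4.80396
κ = 2ρ / |p|² = 2×1.53042 / 4.80396 = 0.63715
θ = 2·atan2(ρ, z) = 2·atan2(1.53042, 1.569) = 1.54591 rad
ℓ = θ/κ = 1.54591/0.63715 = 2.42628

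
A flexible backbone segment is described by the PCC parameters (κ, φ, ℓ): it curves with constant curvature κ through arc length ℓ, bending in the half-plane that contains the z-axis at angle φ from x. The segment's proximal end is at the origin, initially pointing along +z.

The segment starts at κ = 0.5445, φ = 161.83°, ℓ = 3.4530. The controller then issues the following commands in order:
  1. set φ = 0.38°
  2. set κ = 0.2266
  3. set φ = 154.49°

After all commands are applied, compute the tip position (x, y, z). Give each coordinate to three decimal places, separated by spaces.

-1.158 0.553 3.111

initial: κ=0.5445, φ=161.83°, ℓ=3.4530
cmd 1: set φ=0.38° → (κ,φ,ℓ)=(0.5445,0.38°,3.4530) → tip=(2.3956,0.0159,1.7494)
cmd 2: set κ=0.2266 → (κ,φ,ℓ)=(0.2266,0.38°,3.4530) → tip=(1.2833,0.0085,3.1113)
cmd 3: set φ=154.49° → (κ,φ,ℓ)=(0.2266,154.49°,3.4530) → tip=(-1.1583,0.5527,3.1113)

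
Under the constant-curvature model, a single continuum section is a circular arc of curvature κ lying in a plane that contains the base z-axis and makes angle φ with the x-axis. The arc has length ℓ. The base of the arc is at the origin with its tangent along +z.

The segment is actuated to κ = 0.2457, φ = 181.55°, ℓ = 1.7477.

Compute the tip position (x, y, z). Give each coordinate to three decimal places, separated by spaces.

-0.369 -0.010 1.694

θ = κ·ℓ = 0.2457 × 1.7477 = 0.42941 rad
ρ = (1 − cos θ)/κ = (1 − 0.90921)/0.2457 = 0.36951
z = sin θ / κ = 0.41633/0.2457 = 1.69448
x = ρ cos φ = 0.36951 × cos(181.55°) = -0.36937
y = ρ sin φ = 0.36951 × sin(181.55°) = -0.00999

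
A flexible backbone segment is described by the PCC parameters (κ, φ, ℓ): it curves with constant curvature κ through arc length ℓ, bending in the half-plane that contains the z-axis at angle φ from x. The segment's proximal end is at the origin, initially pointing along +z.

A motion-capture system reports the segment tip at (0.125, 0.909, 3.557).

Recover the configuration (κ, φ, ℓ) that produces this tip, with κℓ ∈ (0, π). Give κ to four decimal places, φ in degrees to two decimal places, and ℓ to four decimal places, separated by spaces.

0.1360 82.17 3.7128

ρ = √(x²+y²) = √(0.125² + 0.909²) = 0.91755
φ = atan2(y, x) mod 360° = atan2(0.909, 0.125) = 82.1702°
|p|² = ρ² + z² = 0.91755² + 3.557² = 13.49415
κ = 2ρ / |p|² = 2×0.91755 / 13.49415 = 0.13599
θ = 2·atan2(ρ, z) = 2·atan2(0.91755, 3.557) = 0.50491 rad
ℓ = θ/κ = 0.50491/0.13599 = 3.71275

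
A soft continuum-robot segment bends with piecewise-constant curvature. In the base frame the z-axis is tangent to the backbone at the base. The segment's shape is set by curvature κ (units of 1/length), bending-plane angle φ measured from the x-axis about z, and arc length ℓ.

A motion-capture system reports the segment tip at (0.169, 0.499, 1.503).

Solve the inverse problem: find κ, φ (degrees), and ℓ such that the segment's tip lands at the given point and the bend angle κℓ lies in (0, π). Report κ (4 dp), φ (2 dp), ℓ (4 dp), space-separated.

0.4154 71.29 1.6232

ρ = √(x²+y²) = √(0.169² + 0.499²) = 0.52684
φ = atan2(y, x) mod 360° = atan2(0.499, 0.169) = 71.2899°
|p|² = ρ² + z² = 0.52684² + 1.503² = 2.53657
κ = 2ρ / |p|² = 2×0.52684 / 2.53657 = 0.41540
θ = 2·atan2(ρ, z) = 2·atan2(0.52684, 1.503) = 0.67429 rad
ℓ = θ/κ = 0.67429/0.41540 = 1.62324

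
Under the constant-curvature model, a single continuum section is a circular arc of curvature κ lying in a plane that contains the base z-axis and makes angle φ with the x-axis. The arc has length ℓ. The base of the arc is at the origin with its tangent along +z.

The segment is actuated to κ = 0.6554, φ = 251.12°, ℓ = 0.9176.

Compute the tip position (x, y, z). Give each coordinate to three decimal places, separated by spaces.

-0.087 -0.253 0.863

θ = κ·ℓ = 0.6554 × 0.9176 = 0.60140 rad
ρ = (1 − cos θ)/κ = (1 − 0.82455)/0.6554 = 0.26770
z = sin θ / κ = 0.56579/0.6554 = 0.86328
x = ρ cos φ = 0.26770 × cos(251.12°) = -0.08663
y = ρ sin φ = 0.26770 × sin(251.12°) = -0.25330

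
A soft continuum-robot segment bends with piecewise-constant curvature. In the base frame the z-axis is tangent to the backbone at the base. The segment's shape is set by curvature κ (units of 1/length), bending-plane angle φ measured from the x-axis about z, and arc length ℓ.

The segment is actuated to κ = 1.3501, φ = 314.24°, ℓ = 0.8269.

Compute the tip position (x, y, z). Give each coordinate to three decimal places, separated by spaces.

θ = κ·ℓ = 1.3501 × 0.8269 = 1.11640 rad
ρ = (1 − cos θ)/κ = (1 − 0.43892)/1.3501 = 0.41558
z = sin θ / κ = 0.89853/1.3501 = 0.66552
x = ρ cos φ = 0.41558 × cos(314.24°) = 0.28994
y = ρ sin φ = 0.41558 × sin(314.24°) = -0.29773

0.290 -0.298 0.666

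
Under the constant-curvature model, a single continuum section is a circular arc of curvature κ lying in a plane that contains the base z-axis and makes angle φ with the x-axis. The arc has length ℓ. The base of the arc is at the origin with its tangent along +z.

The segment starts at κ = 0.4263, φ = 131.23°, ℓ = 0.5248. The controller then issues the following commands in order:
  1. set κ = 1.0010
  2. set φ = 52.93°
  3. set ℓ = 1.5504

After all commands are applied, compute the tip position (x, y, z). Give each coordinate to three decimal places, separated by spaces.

0.591 0.782 0.999

initial: κ=0.4263, φ=131.23°, ℓ=0.5248
cmd 1: set κ=1.0010 → (κ,φ,ℓ)=(1.0010,131.23°,0.5248) → tip=(-0.0888,0.1013,0.5010)
cmd 2: set φ=52.93° → (κ,φ,ℓ)=(1.0010,52.93°,0.5248) → tip=(0.0812,0.1075,0.5010)
cmd 3: set ℓ=1.5504 → (κ,φ,ℓ)=(1.0010,52.93°,1.5504) → tip=(0.5908,0.7821,0.9988)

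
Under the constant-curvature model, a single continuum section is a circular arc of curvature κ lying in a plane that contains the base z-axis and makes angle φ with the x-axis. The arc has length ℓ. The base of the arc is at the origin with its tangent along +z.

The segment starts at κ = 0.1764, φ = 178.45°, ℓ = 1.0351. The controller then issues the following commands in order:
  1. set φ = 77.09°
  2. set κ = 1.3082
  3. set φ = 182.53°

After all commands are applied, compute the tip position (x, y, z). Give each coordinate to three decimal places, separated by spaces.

initial: κ=0.1764, φ=178.45°, ℓ=1.0351
cmd 1: set φ=77.09° → (κ,φ,ℓ)=(0.1764,77.09°,1.0351) → tip=(0.0211,0.0919,1.0294)
cmd 2: set κ=1.3082 → (κ,φ,ℓ)=(1.3082,77.09°,1.0351) → tip=(0.1341,0.5849,0.7465)
cmd 3: set φ=182.53° → (κ,φ,ℓ)=(1.3082,182.53°,1.0351) → tip=(-0.5995,-0.0265,0.7465)

-0.599 -0.026 0.747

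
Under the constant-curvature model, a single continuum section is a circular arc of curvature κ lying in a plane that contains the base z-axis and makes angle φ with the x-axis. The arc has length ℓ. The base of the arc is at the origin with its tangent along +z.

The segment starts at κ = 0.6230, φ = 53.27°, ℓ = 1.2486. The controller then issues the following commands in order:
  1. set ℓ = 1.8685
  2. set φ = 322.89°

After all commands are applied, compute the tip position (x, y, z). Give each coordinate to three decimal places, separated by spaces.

initial: κ=0.6230, φ=53.27°, ℓ=1.2486
cmd 1: set ℓ=1.8685 → (κ,φ,ℓ)=(0.6230,53.27°,1.8685) → tip=(0.5802,0.7775,1.4742)
cmd 2: set φ=322.89° → (κ,φ,ℓ)=(0.6230,322.89°,1.8685) → tip=(0.7737,-0.5853,1.4742)

0.774 -0.585 1.474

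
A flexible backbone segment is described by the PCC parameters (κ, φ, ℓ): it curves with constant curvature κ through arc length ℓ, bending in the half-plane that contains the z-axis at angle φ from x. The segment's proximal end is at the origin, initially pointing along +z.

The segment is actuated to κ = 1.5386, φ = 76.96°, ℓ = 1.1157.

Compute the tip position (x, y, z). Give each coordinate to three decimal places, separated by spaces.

0.168 0.725 0.643

θ = κ·ℓ = 1.5386 × 1.1157 = 1.71662 rad
ρ = (1 − cos θ)/κ = (1 − -0.14530)/1.5386 = 0.74438
z = sin θ / κ = 0.98939/1.5386 = 0.64304
x = ρ cos φ = 0.74438 × cos(76.96°) = 0.16796
y = ρ sin φ = 0.74438 × sin(76.96°) = 0.72518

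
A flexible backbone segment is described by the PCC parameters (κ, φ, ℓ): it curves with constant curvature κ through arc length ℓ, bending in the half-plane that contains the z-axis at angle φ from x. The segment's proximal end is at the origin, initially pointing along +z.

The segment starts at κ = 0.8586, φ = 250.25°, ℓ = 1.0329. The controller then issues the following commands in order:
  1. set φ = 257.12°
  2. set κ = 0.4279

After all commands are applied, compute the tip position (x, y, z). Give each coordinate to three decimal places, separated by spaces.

initial: κ=0.8586, φ=250.25°, ℓ=1.0329
cmd 1: set φ=257.12° → (κ,φ,ℓ)=(0.8586,257.12°,1.0329) → tip=(-0.0956,-0.4180,0.9027)
cmd 2: set κ=0.4279 → (κ,φ,ℓ)=(0.4279,257.12°,1.0329) → tip=(-0.0501,-0.2189,0.9996)

-0.050 -0.219 1.000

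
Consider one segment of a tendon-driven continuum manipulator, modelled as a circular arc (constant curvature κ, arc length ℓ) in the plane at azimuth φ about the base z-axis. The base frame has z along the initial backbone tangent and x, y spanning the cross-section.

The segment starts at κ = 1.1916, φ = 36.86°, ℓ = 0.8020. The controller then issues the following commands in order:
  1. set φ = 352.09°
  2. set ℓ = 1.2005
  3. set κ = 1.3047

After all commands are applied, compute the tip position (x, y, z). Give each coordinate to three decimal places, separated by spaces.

0.756 -0.105 0.766

initial: κ=1.1916, φ=36.86°, ℓ=0.8020
cmd 1: set φ=352.09° → (κ,φ,ℓ)=(1.1916,352.09°,0.8020) → tip=(0.3516,-0.0488,0.6854)
cmd 2: set ℓ=1.2005 → (κ,φ,ℓ)=(1.1916,352.09°,1.2005) → tip=(0.7150,-0.0993,0.8310)
cmd 3: set κ=1.3047 → (κ,φ,ℓ)=(1.3047,352.09°,1.2005) → tip=(0.7557,-0.1050,0.7665)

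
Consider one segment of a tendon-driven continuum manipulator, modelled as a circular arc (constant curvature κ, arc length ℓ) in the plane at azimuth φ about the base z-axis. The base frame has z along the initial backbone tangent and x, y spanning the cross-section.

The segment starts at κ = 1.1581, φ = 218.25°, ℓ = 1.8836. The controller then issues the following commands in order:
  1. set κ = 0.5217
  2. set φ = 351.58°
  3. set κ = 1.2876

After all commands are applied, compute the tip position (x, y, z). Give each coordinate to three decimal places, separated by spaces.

1.348 -0.199 0.510

initial: κ=1.1581, φ=218.25°, ℓ=1.8836
cmd 1: set κ=0.5217 → (κ,φ,ℓ)=(0.5217,218.25°,1.8836) → tip=(-0.6702,-0.5283,1.5948)
cmd 2: set φ=351.58° → (κ,φ,ℓ)=(0.5217,351.58°,1.8836) → tip=(0.8442,-0.1250,1.5948)
cmd 3: set κ=1.2876 → (κ,φ,ℓ)=(1.2876,351.58°,1.8836) → tip=(1.3477,-0.1995,0.5099)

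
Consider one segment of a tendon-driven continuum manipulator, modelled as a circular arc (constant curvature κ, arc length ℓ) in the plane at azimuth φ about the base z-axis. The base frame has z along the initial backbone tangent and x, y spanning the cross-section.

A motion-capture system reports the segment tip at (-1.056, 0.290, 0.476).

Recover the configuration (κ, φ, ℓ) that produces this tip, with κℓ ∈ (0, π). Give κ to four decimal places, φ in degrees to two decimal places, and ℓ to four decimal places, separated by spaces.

ρ = √(x²+y²) = √(-1.056² + 0.290²) = 1.09510
φ = atan2(y, x) mod 360° = atan2(0.290, -1.056) = 164.6439°
|p|² = ρ² + z² = 1.09510² + 0.476² = 1.42581
κ = 2ρ / |p|² = 2×1.09510 / 1.42581 = 1.53610
θ = 2·atan2(ρ, z) = 2·atan2(1.09510, 0.476) = 2.32154 rad
ℓ = θ/κ = 2.32154/1.53610 = 1.51132

1.5361 164.64 1.5113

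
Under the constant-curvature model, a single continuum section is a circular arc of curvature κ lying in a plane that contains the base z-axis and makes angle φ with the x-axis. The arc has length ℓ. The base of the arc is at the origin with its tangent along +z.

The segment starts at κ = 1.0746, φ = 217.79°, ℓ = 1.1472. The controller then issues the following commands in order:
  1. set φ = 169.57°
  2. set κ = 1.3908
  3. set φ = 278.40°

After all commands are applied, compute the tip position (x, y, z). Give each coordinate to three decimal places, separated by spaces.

0.108 -0.729 0.719

initial: κ=1.0746, φ=217.79°, ℓ=1.1472
cmd 1: set φ=169.57° → (κ,φ,ℓ)=(1.0746,169.57°,1.1472) → tip=(-0.6117,0.1126,0.8779)
cmd 2: set κ=1.3908 → (κ,φ,ℓ)=(1.3908,169.57°,1.1472) → tip=(-0.7246,0.1334,0.7188)
cmd 3: set φ=278.40° → (κ,φ,ℓ)=(1.3908,278.40°,1.1472) → tip=(0.1076,-0.7289,0.7188)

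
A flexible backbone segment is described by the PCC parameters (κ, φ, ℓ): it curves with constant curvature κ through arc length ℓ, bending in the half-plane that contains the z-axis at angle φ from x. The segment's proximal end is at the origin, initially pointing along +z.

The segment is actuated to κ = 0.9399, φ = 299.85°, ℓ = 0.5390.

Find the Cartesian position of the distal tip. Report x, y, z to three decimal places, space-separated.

0.067 -0.116 0.516

θ = κ·ℓ = 0.9399 × 0.5390 = 0.50661 rad
ρ = (1 − cos θ)/κ = (1 − 0.87440)/0.9399 = 0.13364
z = sin θ / κ = 0.48521/0.9399 = 0.51624
x = ρ cos φ = 0.13364 × cos(299.85°) = 0.06651
y = ρ sin φ = 0.13364 × sin(299.85°) = -0.11591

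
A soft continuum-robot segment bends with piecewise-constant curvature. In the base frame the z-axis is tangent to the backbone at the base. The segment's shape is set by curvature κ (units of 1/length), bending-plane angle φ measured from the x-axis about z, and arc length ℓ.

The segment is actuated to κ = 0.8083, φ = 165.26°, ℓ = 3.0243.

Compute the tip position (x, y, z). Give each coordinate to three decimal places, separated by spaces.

θ = κ·ℓ = 0.8083 × 3.0243 = 2.44454 rad
ρ = (1 − cos θ)/κ = (1 − -0.76674)/0.8083 = 2.18575
z = sin θ / κ = 0.64196/0.8083 = 0.79421
x = ρ cos φ = 2.18575 × cos(165.26°) = -2.11381
y = ρ sin φ = 2.18575 × sin(165.26°) = 0.55613

-2.114 0.556 0.794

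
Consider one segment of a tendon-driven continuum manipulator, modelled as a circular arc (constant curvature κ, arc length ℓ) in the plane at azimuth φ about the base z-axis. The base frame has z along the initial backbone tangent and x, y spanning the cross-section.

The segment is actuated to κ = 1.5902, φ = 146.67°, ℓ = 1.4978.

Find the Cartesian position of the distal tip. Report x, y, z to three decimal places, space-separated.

-0.906 0.596 0.433

θ = κ·ℓ = 1.5902 × 1.4978 = 2.38180 rad
ρ = (1 − cos θ)/κ = (1 − -0.72498)/1.5902 = 1.08476
z = sin θ / κ = 0.68877/1.5902 = 0.43313
x = ρ cos φ = 1.08476 × cos(146.67°) = -0.90634
y = ρ sin φ = 1.08476 × sin(146.67°) = 0.59603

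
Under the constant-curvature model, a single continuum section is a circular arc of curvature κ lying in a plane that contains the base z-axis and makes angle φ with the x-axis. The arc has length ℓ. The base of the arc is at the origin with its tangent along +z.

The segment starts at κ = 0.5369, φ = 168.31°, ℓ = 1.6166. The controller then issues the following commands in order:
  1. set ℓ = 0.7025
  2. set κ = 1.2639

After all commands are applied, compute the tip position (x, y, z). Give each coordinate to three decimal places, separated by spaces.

-0.286 0.059 0.614

initial: κ=0.5369, φ=168.31°, ℓ=1.6166
cmd 1: set ℓ=0.7025 → (κ,φ,ℓ)=(0.5369,168.31°,0.7025) → tip=(-0.1282,0.0265,0.6860)
cmd 2: set κ=1.2639 → (κ,φ,ℓ)=(1.2639,168.31°,0.7025) → tip=(-0.2859,0.0591,0.6138)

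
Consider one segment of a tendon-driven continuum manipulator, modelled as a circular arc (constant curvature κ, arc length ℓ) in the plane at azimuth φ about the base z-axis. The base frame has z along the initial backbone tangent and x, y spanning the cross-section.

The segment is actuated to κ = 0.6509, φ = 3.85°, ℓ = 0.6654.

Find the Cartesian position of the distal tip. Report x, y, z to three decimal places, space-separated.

0.142 0.010 0.645

θ = κ·ℓ = 0.6509 × 0.6654 = 0.43311 rad
ρ = (1 − cos θ)/κ = (1 − 0.90767)/0.6509 = 0.14186
z = sin θ / κ = 0.41969/0.6509 = 0.64479
x = ρ cos φ = 0.14186 × cos(3.85°) = 0.14154
y = ρ sin φ = 0.14186 × sin(3.85°) = 0.00952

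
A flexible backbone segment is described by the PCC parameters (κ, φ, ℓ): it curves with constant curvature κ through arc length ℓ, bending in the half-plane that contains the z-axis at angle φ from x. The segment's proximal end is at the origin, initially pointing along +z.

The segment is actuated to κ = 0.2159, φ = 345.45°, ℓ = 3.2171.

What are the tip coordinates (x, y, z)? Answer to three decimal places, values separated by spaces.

1.039 -0.270 2.965

θ = κ·ℓ = 0.2159 × 3.2171 = 0.69457 rad
ρ = (1 − cos θ)/κ = (1 − 0.76833)/0.2159 = 1.07305
z = sin θ / κ = 0.64006/0.2159 = 2.96460
x = ρ cos φ = 1.07305 × cos(345.45°) = 1.03864
y = ρ sin φ = 1.07305 × sin(345.45°) = -0.26958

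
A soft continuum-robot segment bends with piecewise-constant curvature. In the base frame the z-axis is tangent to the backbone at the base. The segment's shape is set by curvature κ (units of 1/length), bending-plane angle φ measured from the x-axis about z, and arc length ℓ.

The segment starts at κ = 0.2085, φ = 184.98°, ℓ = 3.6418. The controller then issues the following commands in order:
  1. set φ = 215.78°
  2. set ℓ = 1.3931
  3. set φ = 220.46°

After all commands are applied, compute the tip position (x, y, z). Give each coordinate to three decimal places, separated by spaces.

-0.153 -0.130 1.374

initial: κ=0.2085, φ=184.98°, ℓ=3.6418
cmd 1: set φ=215.78° → (κ,φ,ℓ)=(0.2085,215.78°,3.6418) → tip=(-1.0688,-0.7703,3.3018)
cmd 2: set ℓ=1.3931 → (κ,φ,ℓ)=(0.2085,215.78°,1.3931) → tip=(-0.1630,-0.1175,1.3736)
cmd 3: set φ=220.46° → (κ,φ,ℓ)=(0.2085,220.46°,1.3931) → tip=(-0.1529,-0.1304,1.3736)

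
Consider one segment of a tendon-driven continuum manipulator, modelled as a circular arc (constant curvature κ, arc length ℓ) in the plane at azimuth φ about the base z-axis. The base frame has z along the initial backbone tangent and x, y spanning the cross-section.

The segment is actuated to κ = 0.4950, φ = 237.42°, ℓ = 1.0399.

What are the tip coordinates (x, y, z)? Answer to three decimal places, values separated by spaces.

θ = κ·ℓ = 0.4950 × 1.0399 = 0.51475 rad
ρ = (1 − cos θ)/κ = (1 − 0.87042)/0.4950 = 0.26179
z = sin θ / κ = 0.49232/0.4950 = 0.99458
x = ρ cos φ = 0.26179 × cos(237.42°) = -0.14097
y = ρ sin φ = 0.26179 × sin(237.42°) = -0.22059

-0.141 -0.221 0.995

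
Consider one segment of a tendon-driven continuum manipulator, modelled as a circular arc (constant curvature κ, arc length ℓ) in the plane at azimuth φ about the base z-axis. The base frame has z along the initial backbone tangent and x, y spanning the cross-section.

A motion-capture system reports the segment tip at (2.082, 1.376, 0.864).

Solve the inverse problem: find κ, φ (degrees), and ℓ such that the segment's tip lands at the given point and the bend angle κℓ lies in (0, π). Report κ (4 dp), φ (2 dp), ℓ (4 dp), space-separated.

0.7156 33.46 3.4585

ρ = √(x²+y²) = √(2.082² + 1.376²) = 2.49562
φ = atan2(y, x) mod 360° = atan2(1.376, 2.082) = 33.4608°
|p|² = ρ² + z² = 2.49562² + 0.864² = 6.97460
κ = 2ρ / |p|² = 2×2.49562 / 6.97460 = 0.71563
θ = 2·atan2(ρ, z) = 2·atan2(2.49562, 0.864) = 2.47501 rad
ℓ = θ/κ = 2.47501/0.71563 = 3.45850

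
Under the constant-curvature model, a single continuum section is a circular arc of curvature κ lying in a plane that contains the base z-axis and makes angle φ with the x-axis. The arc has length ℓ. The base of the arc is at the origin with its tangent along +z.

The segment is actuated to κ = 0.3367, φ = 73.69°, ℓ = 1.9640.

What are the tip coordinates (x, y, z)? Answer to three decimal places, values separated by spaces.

0.176 0.601 1.824

θ = κ·ℓ = 0.3367 × 1.9640 = 0.66128 rad
ρ = (1 − cos θ)/κ = (1 − 0.78921)/0.3367 = 0.62605
z = sin θ / κ = 0.61413/0.3367 = 1.82396
x = ρ cos φ = 0.62605 × cos(73.69°) = 0.17582
y = ρ sin φ = 0.62605 × sin(73.69°) = 0.60086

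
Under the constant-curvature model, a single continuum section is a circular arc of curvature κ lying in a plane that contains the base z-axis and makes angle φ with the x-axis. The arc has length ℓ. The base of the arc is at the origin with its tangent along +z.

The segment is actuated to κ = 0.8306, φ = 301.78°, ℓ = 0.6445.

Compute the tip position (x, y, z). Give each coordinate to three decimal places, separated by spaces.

θ = κ·ℓ = 0.8306 × 0.6445 = 0.53532 rad
ρ = (1 − cos θ)/κ = (1 − 0.86010)/0.8306 = 0.16843
z = sin θ / κ = 0.51012/0.8306 = 0.61416
x = ρ cos φ = 0.16843 × cos(301.78°) = 0.08870
y = ρ sin φ = 0.16843 × sin(301.78°) = -0.14318

0.089 -0.143 0.614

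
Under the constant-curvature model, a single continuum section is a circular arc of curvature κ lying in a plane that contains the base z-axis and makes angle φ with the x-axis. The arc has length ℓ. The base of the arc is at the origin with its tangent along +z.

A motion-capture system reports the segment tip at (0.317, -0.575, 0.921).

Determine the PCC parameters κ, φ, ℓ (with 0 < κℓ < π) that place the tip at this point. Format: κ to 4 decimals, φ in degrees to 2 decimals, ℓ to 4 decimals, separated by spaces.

ρ = √(x²+y²) = √(0.317² + -0.575²) = 0.65659
φ = atan2(y, x) mod 360° = atan2(-0.575, 0.317) = 298.8681°
|p|² = ρ² + z² = 0.65659² + 0.921² = 1.27935
κ = 2ρ / |p|² = 2×0.65659 / 1.27935 = 1.02644
θ = 2·atan2(ρ, z) = 2·atan2(0.65659, 0.921) = 1.23868 rad
ℓ = θ/κ = 1.23868/1.02644 = 1.20677

1.0264 298.87 1.2068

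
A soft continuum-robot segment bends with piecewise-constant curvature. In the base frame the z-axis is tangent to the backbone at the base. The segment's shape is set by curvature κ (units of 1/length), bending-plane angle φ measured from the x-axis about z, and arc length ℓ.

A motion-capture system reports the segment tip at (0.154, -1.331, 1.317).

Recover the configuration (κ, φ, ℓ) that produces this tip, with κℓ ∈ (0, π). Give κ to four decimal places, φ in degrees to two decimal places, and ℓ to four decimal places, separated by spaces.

ρ = √(x²+y²) = √(0.154² + -1.331²) = 1.33988
φ = atan2(y, x) mod 360° = atan2(-1.331, 0.154) = 276.5999°
|p|² = ρ² + z² = 1.33988² + 1.317² = 3.52977
κ = 2ρ / |p|² = 2×1.33988 / 3.52977 = 0.75919
θ = 2·atan2(ρ, z) = 2·atan2(1.33988, 1.317) = 1.58802 rad
ℓ = θ/κ = 1.58802/0.75919 = 2.09173

0.7592 276.60 2.0917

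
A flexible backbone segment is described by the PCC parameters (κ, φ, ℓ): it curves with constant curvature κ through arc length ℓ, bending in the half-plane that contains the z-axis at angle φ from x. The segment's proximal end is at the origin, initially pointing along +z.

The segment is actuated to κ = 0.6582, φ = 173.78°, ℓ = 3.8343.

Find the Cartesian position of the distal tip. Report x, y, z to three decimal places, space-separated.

-2.741 0.299 0.880

θ = κ·ℓ = 0.6582 × 3.8343 = 2.52374 rad
ρ = (1 − cos θ)/κ = (1 − -0.81512)/0.6582 = 2.75771
z = sin θ / κ = 0.57929/0.6582 = 0.88011
x = ρ cos φ = 2.75771 × cos(173.78°) = -2.74147
y = ρ sin φ = 2.75771 × sin(173.78°) = 0.29879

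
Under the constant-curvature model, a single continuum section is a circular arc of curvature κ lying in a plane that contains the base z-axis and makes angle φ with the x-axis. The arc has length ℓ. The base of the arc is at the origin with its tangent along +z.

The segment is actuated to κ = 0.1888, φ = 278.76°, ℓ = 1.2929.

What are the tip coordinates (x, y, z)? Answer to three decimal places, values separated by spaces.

θ = κ·ℓ = 0.1888 × 1.2929 = 0.24410 rad
ρ = (1 − cos θ)/κ = (1 − 0.97036)/0.1888 = 0.15702
z = sin θ / κ = 0.24168/0.1888 = 1.28010
x = ρ cos φ = 0.15702 × cos(278.76°) = 0.02391
y = ρ sin φ = 0.15702 × sin(278.76°) = -0.15518

0.024 -0.155 1.280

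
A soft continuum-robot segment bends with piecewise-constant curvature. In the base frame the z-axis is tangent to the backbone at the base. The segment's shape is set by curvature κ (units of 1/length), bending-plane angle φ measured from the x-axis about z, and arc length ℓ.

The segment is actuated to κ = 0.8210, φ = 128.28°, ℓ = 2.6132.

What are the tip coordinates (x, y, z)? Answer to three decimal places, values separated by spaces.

-1.165 1.476 1.022

θ = κ·ℓ = 0.8210 × 2.6132 = 2.14544 rad
ρ = (1 − cos θ)/κ = (1 − -0.54353)/0.8210 = 1.88007
z = sin θ / κ = 0.83939/0.8210 = 1.02240
x = ρ cos φ = 1.88007 × cos(128.28°) = -1.16471
y = ρ sin φ = 1.88007 × sin(128.28°) = 1.47584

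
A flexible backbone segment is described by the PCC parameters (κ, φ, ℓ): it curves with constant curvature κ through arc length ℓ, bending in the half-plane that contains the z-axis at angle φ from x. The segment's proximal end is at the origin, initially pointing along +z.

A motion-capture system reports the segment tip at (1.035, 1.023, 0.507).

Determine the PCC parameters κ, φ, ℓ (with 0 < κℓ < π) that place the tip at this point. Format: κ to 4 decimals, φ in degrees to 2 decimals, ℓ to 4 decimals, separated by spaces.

ρ = √(x²+y²) = √(1.035² + 1.023²) = 1.45525
φ = atan2(y, x) mod 360° = atan2(1.023, 1.035) = 44.6659°
|p|² = ρ² + z² = 1.45525² + 0.507² = 2.37480
κ = 2ρ / |p|² = 2×1.45525 / 2.37480 = 1.22558
θ = 2·atan2(ρ, z) = 2·atan2(1.45525, 0.507) = 2.47111 rad
ℓ = θ/κ = 2.47111/1.22558 = 2.01628

1.2256 44.67 2.0163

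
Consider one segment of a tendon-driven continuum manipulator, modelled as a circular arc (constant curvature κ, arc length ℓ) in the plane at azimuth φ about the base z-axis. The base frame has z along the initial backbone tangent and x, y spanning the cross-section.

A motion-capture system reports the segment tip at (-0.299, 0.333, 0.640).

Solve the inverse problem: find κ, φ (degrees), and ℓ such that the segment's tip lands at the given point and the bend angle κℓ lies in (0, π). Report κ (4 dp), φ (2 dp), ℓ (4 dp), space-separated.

ρ = √(x²+y²) = √(-0.299² + 0.333²) = 0.44754
φ = atan2(y, x) mod 360° = atan2(0.333, -0.299) = 131.9206°
|p|² = ρ² + z² = 0.44754² + 0.640² = 0.60989
κ = 2ρ / |p|² = 2×0.44754 / 0.60989 = 1.46760
θ = 2·atan2(ρ, z) = 2·atan2(0.44754, 0.640) = 1.22048 rad
ℓ = θ/κ = 1.22048/1.46760 = 0.83162

1.4676 131.92 0.8316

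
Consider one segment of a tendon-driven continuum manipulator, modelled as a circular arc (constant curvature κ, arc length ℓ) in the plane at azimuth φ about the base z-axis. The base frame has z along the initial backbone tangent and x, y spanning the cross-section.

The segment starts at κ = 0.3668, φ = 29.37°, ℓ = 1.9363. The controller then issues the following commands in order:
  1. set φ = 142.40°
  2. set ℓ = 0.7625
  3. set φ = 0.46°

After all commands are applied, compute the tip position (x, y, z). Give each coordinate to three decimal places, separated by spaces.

initial: κ=0.3668, φ=29.37°, ℓ=1.9363
cmd 1: set φ=142.40° → (κ,φ,ℓ)=(0.3668,142.40°,1.9363) → tip=(-0.5223,0.4022,1.7776)
cmd 2: set ℓ=0.7625 → (κ,φ,ℓ)=(0.3668,142.40°,0.7625) → tip=(-0.0839,0.0646,0.7526)
cmd 3: set φ=0.46° → (κ,φ,ℓ)=(0.3668,0.46°,0.7625) → tip=(0.1059,0.0009,0.7526)

0.106 0.001 0.753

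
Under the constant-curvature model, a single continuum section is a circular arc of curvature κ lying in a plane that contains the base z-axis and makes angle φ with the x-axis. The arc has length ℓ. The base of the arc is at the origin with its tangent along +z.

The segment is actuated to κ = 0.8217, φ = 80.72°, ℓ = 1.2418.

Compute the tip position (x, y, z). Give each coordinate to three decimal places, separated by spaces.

θ = κ·ℓ = 0.8217 × 1.2418 = 1.02039 rad
ρ = (1 − cos θ)/κ = (1 − 0.52304)/0.8217 = 0.58046
z = sin θ / κ = 0.85231/0.8217 = 1.03725
x = ρ cos φ = 0.58046 × cos(80.72°) = 0.09360
y = ρ sin φ = 0.58046 × sin(80.72°) = 0.57286

0.094 0.573 1.037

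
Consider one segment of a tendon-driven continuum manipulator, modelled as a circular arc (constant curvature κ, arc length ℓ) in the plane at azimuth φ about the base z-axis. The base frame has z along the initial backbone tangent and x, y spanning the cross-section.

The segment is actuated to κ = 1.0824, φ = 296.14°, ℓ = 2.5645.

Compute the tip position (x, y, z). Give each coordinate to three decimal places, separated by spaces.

0.787 -1.604 0.330

θ = κ·ℓ = 1.0824 × 2.5645 = 2.77581 rad
ρ = (1 − cos θ)/κ = (1 − -0.93385)/1.0824 = 1.78663
z = sin θ / κ = 0.35768/1.0824 = 0.33045
x = ρ cos φ = 1.78663 × cos(296.14°) = 0.78713
y = ρ sin φ = 1.78663 × sin(296.14°) = -1.60389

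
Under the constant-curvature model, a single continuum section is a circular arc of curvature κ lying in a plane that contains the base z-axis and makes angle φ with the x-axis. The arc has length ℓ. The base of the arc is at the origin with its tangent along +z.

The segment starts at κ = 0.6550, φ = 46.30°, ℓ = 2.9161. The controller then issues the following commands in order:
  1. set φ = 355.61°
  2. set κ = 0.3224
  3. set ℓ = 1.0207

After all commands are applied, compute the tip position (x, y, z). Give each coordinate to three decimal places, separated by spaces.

initial: κ=0.6550, φ=46.30°, ℓ=2.9161
cmd 1: set φ=355.61° → (κ,φ,ℓ)=(0.6550,355.61°,2.9161) → tip=(2.0288,-0.1558,1.4397)
cmd 2: set κ=0.3224 → (κ,φ,ℓ)=(0.3224,355.61°,2.9161) → tip=(1.2690,-0.0974,2.5051)
cmd 3: set ℓ=1.0207 → (κ,φ,ℓ)=(0.3224,355.61°,1.0207) → tip=(0.1659,-0.0127,1.0024)

0.166 -0.013 1.002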